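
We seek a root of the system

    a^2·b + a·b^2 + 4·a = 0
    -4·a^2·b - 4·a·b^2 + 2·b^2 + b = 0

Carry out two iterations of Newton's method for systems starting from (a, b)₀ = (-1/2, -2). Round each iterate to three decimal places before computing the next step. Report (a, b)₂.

(-0.041, -1.036)

At (-1/2, -2): F = (-4.500, 16.000).
Jacobian J = [[2·a·b + b^2 + 4, a^2 + 2·a·b], [-8·a·b - 4·b^2, -4·a^2 - 8·a·b + 4·b + 1]].
At the point, J = [[10.000, 2.250], [-24.000, -16.000]] (det J = -106.000).
Solving J·Δ = −F gives Δ = (0.340, 0.491).
Then the next iterate is (a, b)₁ = (-0.160, -1.509).
Round to (-0.160, -1.509) and repeat: F = (-1.04296, 4.65702), J = [[6.75996, 0.50848], [-11.03984, -7.06992]].
Δ = (0.119, 0.473), so (a, b)₂ = (-0.041, -1.036).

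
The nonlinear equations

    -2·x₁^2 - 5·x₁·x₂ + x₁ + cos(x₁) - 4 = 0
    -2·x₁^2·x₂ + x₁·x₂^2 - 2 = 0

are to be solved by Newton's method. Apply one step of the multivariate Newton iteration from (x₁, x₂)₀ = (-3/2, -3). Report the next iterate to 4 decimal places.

At (-3/2, -3): F = (-32.429263, -2.0000).
Jacobian J = [[-4·x₁ - 5·x₂ - sin(x₁) + 1, -5·x₁], [-4·x₁·x₂ + x₂^2, -2·x₁^2 + 2·x₁·x₂]].
At the point, J = [[22.997495, 7.5000], [-9.0000, 4.5000]] (det J = 170.988727).
Solving J·Δ = −F gives Δ = (0.7657, 1.9759).
Then the next iterate is (x₁, x₂)₁ = (-0.7343, -1.0241).

(-0.7343, -1.0241)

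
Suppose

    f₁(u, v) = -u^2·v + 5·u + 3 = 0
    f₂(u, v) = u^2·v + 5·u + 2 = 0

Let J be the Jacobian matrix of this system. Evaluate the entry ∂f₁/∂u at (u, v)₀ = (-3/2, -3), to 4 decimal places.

∂f₁/∂u = -2·u·v + 5.
At (-3/2, -3) this is -4.0000.

-4.0000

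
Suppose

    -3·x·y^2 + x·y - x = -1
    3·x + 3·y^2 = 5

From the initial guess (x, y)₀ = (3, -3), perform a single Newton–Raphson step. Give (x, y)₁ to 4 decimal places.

(3.2868, -1.2300)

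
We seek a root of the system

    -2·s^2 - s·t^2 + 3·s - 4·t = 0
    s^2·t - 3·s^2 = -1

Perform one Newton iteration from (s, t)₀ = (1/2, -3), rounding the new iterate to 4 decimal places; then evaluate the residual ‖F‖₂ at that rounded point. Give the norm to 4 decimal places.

24.9780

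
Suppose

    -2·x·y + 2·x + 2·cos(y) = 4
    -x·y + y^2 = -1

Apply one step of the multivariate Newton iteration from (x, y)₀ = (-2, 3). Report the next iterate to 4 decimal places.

(-4.0782, 0.2207)

At (-2, 3): F = (2.020015, 16.0000).
Jacobian J = [[-2·y + 2, -2·x - 2·sin(y)], [-y, -x + 2·y]].
At the point, J = [[-4.0000, 3.717760], [-3.0000, 8.0000]] (det J = -20.846720).
Solving J·Δ = −F gives Δ = (-2.0782, -2.7793).
Then the next iterate is (x, y)₁ = (-4.0782, 0.2207).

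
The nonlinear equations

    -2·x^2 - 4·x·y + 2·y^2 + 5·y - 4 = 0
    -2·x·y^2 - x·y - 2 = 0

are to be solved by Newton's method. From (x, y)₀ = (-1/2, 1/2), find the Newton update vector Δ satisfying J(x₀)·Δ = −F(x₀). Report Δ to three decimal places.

(-1.417, 0.056)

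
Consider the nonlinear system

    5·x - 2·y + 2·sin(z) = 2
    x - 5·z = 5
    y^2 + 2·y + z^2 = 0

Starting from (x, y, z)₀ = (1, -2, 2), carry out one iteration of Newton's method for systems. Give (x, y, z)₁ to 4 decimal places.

(-3.5491, -7.4196, -1.7098)

At (1, -2, 2): F = (8.818595, -14.0000, 4.0000).
Jacobian J = [[5, -2, 2·cos(z)], [1, 0, -5], [0, 2·y + 2, 2·z]].
At the point, J = [[5.0000, -2.0000, -0.832294], [1.0000, 0.0000, -5.0000], [0.0000, -2.0000, 4.0000]] (det J = -40.335413).
Solving J·Δ = −F gives Δ = (-4.5491, -5.4196, -3.7098).
Then the next iterate is (x, y, z)₁ = (-3.5491, -7.4196, -1.7098).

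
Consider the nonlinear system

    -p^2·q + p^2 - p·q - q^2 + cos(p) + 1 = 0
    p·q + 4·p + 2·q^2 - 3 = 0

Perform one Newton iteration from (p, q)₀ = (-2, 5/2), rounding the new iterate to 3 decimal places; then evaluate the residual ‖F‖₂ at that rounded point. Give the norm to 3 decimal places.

2.143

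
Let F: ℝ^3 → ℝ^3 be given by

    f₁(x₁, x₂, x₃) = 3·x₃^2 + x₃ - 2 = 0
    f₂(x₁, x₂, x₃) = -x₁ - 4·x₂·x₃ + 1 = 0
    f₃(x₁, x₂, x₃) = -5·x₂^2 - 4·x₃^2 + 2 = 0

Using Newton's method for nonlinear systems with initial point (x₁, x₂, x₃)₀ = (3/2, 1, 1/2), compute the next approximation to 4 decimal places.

At (3/2, 1, 1/2): F = (-0.7500, -2.5000, -4.0000).
Jacobian J = [[0, 0, 6·x₃ + 1], [-1, -4·x₃, -4·x₂], [0, -10·x₂, -8·x₃]].
At the point, J = [[0.0000, 0.0000, 4.0000], [-1.0000, -2.0000, -4.0000], [0.0000, -10.0000, -4.0000]] (det J = 40.0000).
Solving J·Δ = −F gives Δ = (-2.3000, -0.4750, 0.1875).
Then the next iterate is (x₁, x₂, x₃)₁ = (-0.8000, 0.5250, 0.6875).

(-0.8000, 0.5250, 0.6875)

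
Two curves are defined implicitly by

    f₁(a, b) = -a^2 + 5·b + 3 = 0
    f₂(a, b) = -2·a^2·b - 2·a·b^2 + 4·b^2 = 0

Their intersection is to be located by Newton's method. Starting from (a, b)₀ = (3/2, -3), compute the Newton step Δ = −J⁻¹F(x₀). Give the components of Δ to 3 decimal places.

(-1.179, 2.143)

At (3/2, -3): F = (-14.250, 22.500).
Jacobian J = [[-2·a, 5], [-4·a·b - 2·b^2, -2·a^2 - 4·a·b + 8·b]].
At the point, J = [[-3.000, 5.000], [0.000, -10.500]] (det J = 31.500).
Solving J·Δ = −F gives Δ = (-1.179, 2.143).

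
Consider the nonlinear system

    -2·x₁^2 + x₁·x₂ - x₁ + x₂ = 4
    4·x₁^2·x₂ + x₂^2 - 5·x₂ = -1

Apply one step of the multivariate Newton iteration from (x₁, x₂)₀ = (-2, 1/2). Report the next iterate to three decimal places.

At (-2, 1/2): F = (-10.500, 6.750).
Jacobian J = [[-4·x₁ + x₂ - 1, x₁ + 1], [8·x₁·x₂, 4·x₁^2 + 2·x₂ - 5]].
At the point, J = [[7.500, -1.000], [-8.000, 12.000]] (det J = 82.000).
Solving J·Δ = −F gives Δ = (1.454, 0.407).
Then the next iterate is (x₁, x₂)₁ = (-0.546, 0.907).

(-0.546, 0.907)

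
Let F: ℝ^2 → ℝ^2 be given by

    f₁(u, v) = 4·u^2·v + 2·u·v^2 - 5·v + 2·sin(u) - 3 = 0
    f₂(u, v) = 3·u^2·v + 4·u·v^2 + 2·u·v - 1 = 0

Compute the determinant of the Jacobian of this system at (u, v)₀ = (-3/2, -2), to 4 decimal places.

411.9259

J = [[8·u·v + 2·v^2 + 2·cos(u), 4·u^2 + 4·u·v - 5], [6·u·v + 4·v^2 + 2·v, 3·u^2 + 8·u·v + 2·u]].
At the point, J = [[32.141474, 16.0000], [30.0000, 27.7500]].
det J = 411.9259.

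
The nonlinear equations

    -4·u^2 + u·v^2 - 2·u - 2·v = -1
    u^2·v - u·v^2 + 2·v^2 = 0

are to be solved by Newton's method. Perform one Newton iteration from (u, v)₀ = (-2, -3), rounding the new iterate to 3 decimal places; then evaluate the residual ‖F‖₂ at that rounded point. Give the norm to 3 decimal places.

9.341

At (-2, -3): F = (-23.000, 24.000).
Jacobian J = [[-8·u + v^2 - 2, 2·u·v - 2], [2·u·v - v^2, u^2 - 2·u·v + 4·v]].
At the point, J = [[23.000, 10.000], [3.000, -20.000]] (det J = -490.000).
Solving J·Δ = −F gives Δ = (0.449, 1.267).
Then the next iterate is (u, v)₁ = (-1.551, -1.733).
Re-evaluating at (-1.551, -1.733): F = (-6.71251, 6.49577), so ‖F‖₂ = 9.341.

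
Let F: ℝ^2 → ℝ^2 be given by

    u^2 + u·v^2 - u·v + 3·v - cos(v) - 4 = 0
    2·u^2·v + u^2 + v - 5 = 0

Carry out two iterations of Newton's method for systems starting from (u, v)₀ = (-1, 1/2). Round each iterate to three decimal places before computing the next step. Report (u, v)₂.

(-1.017, 1.227)

At (-1, 1/2): F = (-2.12758, -2.500).
Jacobian J = [[2·u + v^2 - v, 2·u·v - u + sin(v) + 3], [4·u·v + 2·u, 2·u^2 + 1]].
At the point, J = [[-2.250, 3.47943], [-4.000, 3.000]] (det J = 7.16770).
Solving J·Δ = −F gives Δ = (-0.323, 0.403).
Then the next iterate is (u, v)₁ = (-1.323, 0.903).
Round to (-1.323, 0.903) and repeat: F = (-0.04405, 0.81442), J = [[-2.73359, 2.71885], [-7.42468, 4.50066]].
Δ = (0.306, 0.324), so (u, v)₂ = (-1.017, 1.227).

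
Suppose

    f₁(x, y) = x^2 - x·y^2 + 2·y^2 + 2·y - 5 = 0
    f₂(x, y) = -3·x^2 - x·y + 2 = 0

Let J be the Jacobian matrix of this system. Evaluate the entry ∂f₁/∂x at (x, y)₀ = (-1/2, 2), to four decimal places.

-5.0000

∂f₁/∂x = 2·x - y^2.
At (-1/2, 2) this is -5.0000.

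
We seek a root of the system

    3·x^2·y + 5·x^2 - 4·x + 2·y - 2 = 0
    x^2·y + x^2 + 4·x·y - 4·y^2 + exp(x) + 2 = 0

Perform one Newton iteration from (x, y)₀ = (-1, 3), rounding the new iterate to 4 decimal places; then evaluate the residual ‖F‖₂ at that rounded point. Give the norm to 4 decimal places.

11.1663

At (-1, 3): F = (22.0000, -41.632121).
Jacobian J = [[6·x·y + 10·x - 4, 3·x^2 + 2], [2·x·y + 2·x + 4·y + exp(x), x^2 + 4·x - 8·y]].
At the point, J = [[-32.0000, 5.0000], [4.367879, -27.0000]] (det J = 842.160603).
Solving J·Δ = −F gives Δ = (0.4582, -1.4678).
Then the next iterate is (x, y)₁ = (-0.5418, 1.5322).
Re-evaluating at (-0.5418, 1.5322): F = (6.048655, -9.386111), so ‖F‖₂ = 11.1663.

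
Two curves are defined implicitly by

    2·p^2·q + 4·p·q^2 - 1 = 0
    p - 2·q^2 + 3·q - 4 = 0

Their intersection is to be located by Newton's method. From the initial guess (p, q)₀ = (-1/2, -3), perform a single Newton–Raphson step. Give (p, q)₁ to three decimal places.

(-0.640, -0.891)

At (-1/2, -3): F = (-20.500, -31.500).
Jacobian J = [[4·p·q + 4·q^2, 2·p^2 + 8·p·q], [1, -4·q + 3]].
At the point, J = [[42.000, 12.500], [1.000, 15.000]] (det J = 617.500).
Solving J·Δ = −F gives Δ = (-0.140, 2.109).
Then the next iterate is (p, q)₁ = (-0.640, -0.891).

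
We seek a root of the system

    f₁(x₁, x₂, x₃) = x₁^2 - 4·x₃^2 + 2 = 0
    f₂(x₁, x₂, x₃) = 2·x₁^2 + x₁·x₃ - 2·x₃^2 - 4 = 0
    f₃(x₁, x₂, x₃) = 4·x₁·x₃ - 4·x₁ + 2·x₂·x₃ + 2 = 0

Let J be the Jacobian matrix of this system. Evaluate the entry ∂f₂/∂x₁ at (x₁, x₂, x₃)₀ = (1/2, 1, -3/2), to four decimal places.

0.5000

∂f₂/∂x₁ = 4·x₁ + x₃.
At (1/2, 1, -3/2) this is 0.5000.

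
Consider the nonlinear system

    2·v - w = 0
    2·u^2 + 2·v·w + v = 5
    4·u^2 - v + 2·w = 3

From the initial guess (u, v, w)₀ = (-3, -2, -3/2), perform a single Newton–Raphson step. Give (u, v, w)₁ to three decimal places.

At (-3, -2, -3/2): F = (-2.500, 17.000, 32.000).
Jacobian J = [[0, 2, -1], [4·u, 2·w + 1, 2·v], [8·u, -1, 2]].
At the point, J = [[0.000, 2.000, -1.000], [-12.000, -2.000, -4.000], [-24.000, -1.000, 2.000]] (det J = 276.000).
Solving J·Δ = −F gives Δ = (1.272, 1.174, -0.152).
Then the next iterate is (u, v, w)₁ = (-1.728, -0.826, -1.652).

(-1.728, -0.826, -1.652)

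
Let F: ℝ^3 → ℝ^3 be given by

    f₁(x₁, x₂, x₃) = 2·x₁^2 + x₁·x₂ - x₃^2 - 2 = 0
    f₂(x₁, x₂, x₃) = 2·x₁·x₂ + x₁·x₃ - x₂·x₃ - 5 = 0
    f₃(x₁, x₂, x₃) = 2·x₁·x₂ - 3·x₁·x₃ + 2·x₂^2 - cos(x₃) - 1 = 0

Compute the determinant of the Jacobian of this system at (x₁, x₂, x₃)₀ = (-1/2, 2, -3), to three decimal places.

J = [[4·x₁ + x₂, x₁, -2·x₃], [2·x₂ + x₃, 2·x₁ - x₃, x₁ - x₂], [2·x₂ - 3·x₃, 2·x₁ + 4·x₂, -3·x₁ + sin(x₃)]].
At the point, J = [[0.000, -0.500, 6.000], [1.000, 2.000, -2.500], [13.000, 7.000, 1.35888]].
det J = -97.071.

-97.071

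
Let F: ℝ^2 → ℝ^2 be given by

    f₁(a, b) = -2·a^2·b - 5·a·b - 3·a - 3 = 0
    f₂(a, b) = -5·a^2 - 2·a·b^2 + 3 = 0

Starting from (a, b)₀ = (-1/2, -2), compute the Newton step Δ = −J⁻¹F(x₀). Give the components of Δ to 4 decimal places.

(1.7500, 0.1250)

At (-1/2, -2): F = (-5.5000, 5.7500).
Jacobian J = [[-4·a·b - 5·b - 3, -2·a^2 - 5·a], [-10·a - 2·b^2, -4·a·b]].
At the point, J = [[3.0000, 2.0000], [-3.0000, -4.0000]] (det J = -6.0000).
Solving J·Δ = −F gives Δ = (1.7500, 0.1250).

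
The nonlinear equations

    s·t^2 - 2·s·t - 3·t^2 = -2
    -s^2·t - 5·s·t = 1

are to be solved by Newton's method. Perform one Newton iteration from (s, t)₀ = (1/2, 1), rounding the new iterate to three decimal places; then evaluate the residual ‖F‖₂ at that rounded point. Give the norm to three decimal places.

0.783

At (1/2, 1): F = (-1.500, -3.750).
Jacobian J = [[t^2 - 2·t, 2·s·t - 2·s - 6·t], [-2·s·t - 5·t, -s^2 - 5·s]].
At the point, J = [[-1.000, -6.000], [-6.000, -2.750]] (det J = -33.250).
Solving J·Δ = −F gives Δ = (-0.553, -0.158).
Then the next iterate is (s, t)₁ = (-0.053, 0.842).
Re-evaluating at (-0.053, 0.842): F = (-0.07522, -0.77924), so ‖F‖₂ = 0.783.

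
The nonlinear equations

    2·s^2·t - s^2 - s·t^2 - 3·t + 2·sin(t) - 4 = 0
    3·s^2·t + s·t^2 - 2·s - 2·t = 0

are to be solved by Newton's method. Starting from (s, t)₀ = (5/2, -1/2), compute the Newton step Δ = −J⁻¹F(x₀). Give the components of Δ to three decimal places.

At (5/2, -1/2): F = (-16.58385, -12.750).
Jacobian J = [[4·s·t - 2·s - t^2, 2·s^2 - 2·s·t + 2·cos(t) - 3], [6·s·t + t^2 - 2, 3·s^2 + 2·s·t - 2]].
At the point, J = [[-10.250, 13.75517], [-9.250, 14.250]] (det J = -18.82722).
Solving J·Δ = −F gives Δ = (-3.237, -1.206).

(-3.237, -1.206)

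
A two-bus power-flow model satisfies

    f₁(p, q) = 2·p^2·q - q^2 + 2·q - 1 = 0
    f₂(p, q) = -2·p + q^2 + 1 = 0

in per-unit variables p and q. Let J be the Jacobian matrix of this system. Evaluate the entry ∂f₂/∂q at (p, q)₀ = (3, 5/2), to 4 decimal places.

5.0000

∂f₂/∂q = 2·q.
At (3, 5/2) this is 5.0000.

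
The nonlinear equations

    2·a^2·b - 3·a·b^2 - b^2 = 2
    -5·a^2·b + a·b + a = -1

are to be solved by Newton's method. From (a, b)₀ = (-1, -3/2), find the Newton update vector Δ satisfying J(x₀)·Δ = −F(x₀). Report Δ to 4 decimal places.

(0.6783, -0.2522)

At (-1, -3/2): F = (-0.5000, 9.0000).
Jacobian J = [[4·a·b - 3·b^2, 2·a^2 - 6·a·b - 2·b], [-10·a·b + b + 1, -5·a^2 + a]].
At the point, J = [[-0.7500, -4.0000], [-15.5000, -6.0000]] (det J = -57.5000).
Solving J·Δ = −F gives Δ = (0.6783, -0.2522).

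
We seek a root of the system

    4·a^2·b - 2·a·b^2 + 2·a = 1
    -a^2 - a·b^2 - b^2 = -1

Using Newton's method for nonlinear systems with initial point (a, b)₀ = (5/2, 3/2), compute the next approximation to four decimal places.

(1.6382, 0.8451)

At (5/2, 3/2): F = (30.2500, -13.1250).
Jacobian J = [[8·a·b - 2·b^2 + 2, 4·a^2 - 4·a·b], [-2·a - b^2, -2·a·b - 2·b]].
At the point, J = [[27.5000, 10.0000], [-7.2500, -10.5000]] (det J = -216.2500).
Solving J·Δ = −F gives Δ = (-0.8618, -0.6549).
Then the next iterate is (a, b)₁ = (1.6382, 0.8451).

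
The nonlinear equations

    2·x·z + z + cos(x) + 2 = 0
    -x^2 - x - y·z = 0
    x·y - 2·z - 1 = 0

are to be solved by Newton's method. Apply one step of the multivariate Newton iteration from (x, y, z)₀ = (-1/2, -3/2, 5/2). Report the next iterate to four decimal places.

At (-1/2, -3/2, 5/2): F = (2.877583, 4.0000, -5.2500).
Jacobian J = [[2·z - sin(x), 0, 2·x + 1], [-2·x - 1, -z, -y], [y, x, -2]].
At the point, J = [[5.479426, 0.0000, 0.0000], [0.0000, -2.5000, 1.5000], [-1.5000, -0.5000, -2.0000]] (det J = 31.506697).
Solving J·Δ = −F gives Δ = (-0.5252, 0.2272, -2.2879).
Then the next iterate is (x, y, z)₁ = (-1.0252, -1.2728, 0.2121).

(-1.0252, -1.2728, 0.2121)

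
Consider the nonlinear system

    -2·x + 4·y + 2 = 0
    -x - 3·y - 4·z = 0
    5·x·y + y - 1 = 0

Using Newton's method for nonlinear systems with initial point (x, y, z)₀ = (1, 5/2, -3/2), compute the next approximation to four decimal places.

(1.0645, 0.0323, -0.2903)

At (1, 5/2, -3/2): F = (10.0000, -2.5000, 14.0000).
Jacobian J = [[-2, 4, 0], [-1, -3, -4], [5·y, 5·x + 1, 0]].
At the point, J = [[-2.0000, 4.0000, 0.0000], [-1.0000, -3.0000, -4.0000], [12.5000, 6.0000, 0.0000]] (det J = -248.0000).
Solving J·Δ = −F gives Δ = (0.0645, -2.4677, 1.2097).
Then the next iterate is (x, y, z)₁ = (1.0645, 0.0323, -0.2903).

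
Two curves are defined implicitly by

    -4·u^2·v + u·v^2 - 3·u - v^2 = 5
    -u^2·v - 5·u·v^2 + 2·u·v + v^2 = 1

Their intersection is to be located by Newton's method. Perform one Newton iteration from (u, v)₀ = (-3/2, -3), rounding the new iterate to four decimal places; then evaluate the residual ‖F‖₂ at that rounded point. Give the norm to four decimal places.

26.2073

At (-3/2, -3): F = (4.0000, 91.2500).
Jacobian J = [[-8·u·v + v^2 - 3, -4·u^2 + 2·u·v - 2·v], [-2·u·v - 5·v^2 + 2·v, -u^2 - 10·u·v + 2·u + 2·v]].
At the point, J = [[-30.0000, 6.0000], [-60.0000, -56.2500]] (det J = 2047.5000).
Solving J·Δ = −F gives Δ = (0.3773, 1.2198).
Then the next iterate is (u, v)₁ = (-1.1227, -1.7802).
Re-evaluating at (-1.1227, -1.7802): F = (0.616476, 26.200046), so ‖F‖₂ = 26.2073.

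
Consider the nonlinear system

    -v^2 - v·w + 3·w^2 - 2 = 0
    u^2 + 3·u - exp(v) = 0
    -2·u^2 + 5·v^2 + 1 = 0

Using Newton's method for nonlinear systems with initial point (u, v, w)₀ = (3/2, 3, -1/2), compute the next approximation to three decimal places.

(-5.787, 0.159, 0.646)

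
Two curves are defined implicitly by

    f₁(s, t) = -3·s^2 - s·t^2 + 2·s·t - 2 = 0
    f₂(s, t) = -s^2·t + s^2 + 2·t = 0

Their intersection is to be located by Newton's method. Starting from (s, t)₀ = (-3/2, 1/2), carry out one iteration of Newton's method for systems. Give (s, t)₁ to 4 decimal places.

(-0.2933, 1.7600)

At (-3/2, 1/2): F = (-9.8750, 2.1250).
Jacobian J = [[-6·s - t^2 + 2·t, -2·s·t + 2·s], [-2·s·t + 2·s, -s^2 + 2]].
At the point, J = [[9.7500, -1.5000], [-1.5000, -0.2500]] (det J = -4.6875).
Solving J·Δ = −F gives Δ = (1.2067, 1.2600).
Then the next iterate is (s, t)₁ = (-0.2933, 1.7600).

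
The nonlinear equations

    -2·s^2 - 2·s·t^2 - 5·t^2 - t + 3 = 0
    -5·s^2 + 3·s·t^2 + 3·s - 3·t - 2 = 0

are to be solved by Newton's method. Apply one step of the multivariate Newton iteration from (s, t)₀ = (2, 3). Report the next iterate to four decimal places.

(-2.3571, 3.4416)

At (2, 3): F = (-89.0000, 29.0000).
Jacobian J = [[-4·s - 2·t^2, -4·s·t - 10·t - 1], [-10·s + 3·t^2 + 3, 6·s·t - 3]].
At the point, J = [[-26.0000, -55.0000], [10.0000, 33.0000]] (det J = -308.0000).
Solving J·Δ = −F gives Δ = (-4.3571, 0.4416).
Then the next iterate is (s, t)₁ = (-2.3571, 3.4416).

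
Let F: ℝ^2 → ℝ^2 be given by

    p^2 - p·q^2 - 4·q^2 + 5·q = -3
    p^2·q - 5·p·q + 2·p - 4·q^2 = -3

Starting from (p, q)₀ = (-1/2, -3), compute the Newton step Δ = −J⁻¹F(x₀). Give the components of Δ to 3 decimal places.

At (-1/2, -3): F = (-43.250, -42.250).
Jacobian J = [[2·p - q^2, -2·p·q - 8·q + 5], [2·p·q - 5·q + 2, p^2 - 5·p - 8·q]].
At the point, J = [[-10.000, 26.000], [20.000, 26.750]] (det J = -787.500).
Solving J·Δ = −F gives Δ = (-0.074, 1.635).

(-0.074, 1.635)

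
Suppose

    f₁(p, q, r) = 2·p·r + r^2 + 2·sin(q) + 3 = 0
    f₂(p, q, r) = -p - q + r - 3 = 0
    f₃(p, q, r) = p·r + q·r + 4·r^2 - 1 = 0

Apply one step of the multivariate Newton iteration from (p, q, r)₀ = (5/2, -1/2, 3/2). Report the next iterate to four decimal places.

(0.8699, -2.7409, 1.1290)

At (5/2, -1/2, 3/2): F = (11.791149, -3.5000, 11.0000).
Jacobian J = [[2·r, 2·cos(q), 2·p + 2·r], [-1, -1, 1], [r, r, p + q + 8·r]].
At the point, J = [[3.0000, 1.755165, 8.0000], [-1.0000, -1.0000, 1.0000], [1.5000, 1.5000, 14.0000]] (det J = -19.294941).
Solving J·Δ = −F gives Δ = (-1.6301, -2.2409, -0.3710).
Then the next iterate is (p, q, r)₁ = (0.8699, -2.7409, 1.1290).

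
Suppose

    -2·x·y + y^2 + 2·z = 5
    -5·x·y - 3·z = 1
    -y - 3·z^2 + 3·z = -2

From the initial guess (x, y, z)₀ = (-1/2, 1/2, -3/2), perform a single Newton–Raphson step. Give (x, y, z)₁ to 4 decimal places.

(5.0789, 5.6711, -0.2566)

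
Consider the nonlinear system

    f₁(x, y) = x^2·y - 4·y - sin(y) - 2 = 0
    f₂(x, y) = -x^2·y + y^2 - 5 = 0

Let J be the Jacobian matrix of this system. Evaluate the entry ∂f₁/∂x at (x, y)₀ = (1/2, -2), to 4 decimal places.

∂f₁/∂x = 2·x·y.
At (1/2, -2) this is -2.0000.

-2.0000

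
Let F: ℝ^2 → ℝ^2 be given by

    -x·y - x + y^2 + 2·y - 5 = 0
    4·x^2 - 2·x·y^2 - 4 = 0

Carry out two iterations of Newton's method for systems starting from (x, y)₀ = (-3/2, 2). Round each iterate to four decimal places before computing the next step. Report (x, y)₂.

(-0.8188, 1.0784)

At (-3/2, 2): F = (7.5000, 17.0000).
Jacobian J = [[-y - 1, -x + 2·y + 2], [8·x - 2·y^2, -4·x·y]].
At the point, J = [[-3.0000, 7.5000], [-20.0000, 12.0000]] (det J = 114.0000).
Solving J·Δ = −F gives Δ = (0.3289, -0.8684).
Then the next iterate is (x, y)₁ = (-1.1711, 1.1316).
Round to (-1.1711, 1.1316) and repeat: F = (1.040035, 4.485131), J = [[-2.1316, 5.4343], [-11.929837, 5.300867]].
Δ = (0.3523, -0.0532), so (x, y)₂ = (-0.8188, 1.0784).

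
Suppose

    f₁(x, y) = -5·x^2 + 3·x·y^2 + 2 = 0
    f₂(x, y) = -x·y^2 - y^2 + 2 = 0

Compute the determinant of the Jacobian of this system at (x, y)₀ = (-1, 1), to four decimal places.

-6.0000

J = [[-10·x + 3·y^2, 6·x·y], [-y^2, -2·x·y - 2·y]].
At the point, J = [[13.0000, -6.0000], [-1.0000, 0.0000]].
det J = -6.0000.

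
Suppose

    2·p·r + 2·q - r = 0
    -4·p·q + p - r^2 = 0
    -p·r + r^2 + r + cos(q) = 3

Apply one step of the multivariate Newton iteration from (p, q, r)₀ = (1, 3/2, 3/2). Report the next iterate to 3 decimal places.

At (1, 3/2, 3/2): F = (4.500, -7.250, -0.67926).
Jacobian J = [[2·r, 2, 2·p - 1], [-4·q + 1, -4·p, -2·r], [-r, -sin(q), -p + 2·r + 1]].
At the point, J = [[3.000, 2.000, 1.000], [-5.000, -4.000, -3.000], [-1.500, -0.99749, 3.000]] (det J = -6.98998).
Solving J·Δ = −F gives Δ = (-2.200, 1.274, -0.450).
Then the next iterate is (p, q, r)₁ = (-1.200, 2.774, 1.050).

(-1.200, 2.774, 1.050)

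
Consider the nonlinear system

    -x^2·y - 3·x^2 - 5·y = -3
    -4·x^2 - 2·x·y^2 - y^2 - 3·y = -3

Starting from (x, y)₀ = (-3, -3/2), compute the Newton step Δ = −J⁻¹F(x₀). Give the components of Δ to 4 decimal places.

At (-3, -3/2): F = (-3.0000, -17.2500).
Jacobian J = [[-2·x·y - 6·x, -x^2 - 5], [-8·x - 2·y^2, -4·x·y - 2·y - 3]].
At the point, J = [[9.0000, -14.0000], [19.5000, -18.0000]] (det J = 111.0000).
Solving J·Δ = −F gives Δ = (1.6892, 0.8716).

(1.6892, 0.8716)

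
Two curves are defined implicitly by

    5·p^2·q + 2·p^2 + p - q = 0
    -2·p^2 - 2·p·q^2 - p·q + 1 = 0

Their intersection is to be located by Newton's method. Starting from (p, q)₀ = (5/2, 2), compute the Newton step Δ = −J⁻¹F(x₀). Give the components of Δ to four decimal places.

(-0.7748, -0.9336)

At (5/2, 2): F = (75.5000, -36.5000).
Jacobian J = [[10·p·q + 4·p + 1, 5·p^2 - 1], [-4·p - 2·q^2 - q, -4·p·q - p]].
At the point, J = [[61.0000, 30.2500], [-20.0000, -22.5000]] (det J = -767.5000).
Solving J·Δ = −F gives Δ = (-0.7748, -0.9336).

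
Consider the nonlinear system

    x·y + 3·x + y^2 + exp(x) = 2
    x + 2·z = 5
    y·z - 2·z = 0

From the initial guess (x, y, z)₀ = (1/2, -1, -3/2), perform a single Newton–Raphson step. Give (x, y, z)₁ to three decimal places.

At (1/2, -1, -3/2): F = (1.64872, -7.500, 4.500).
Jacobian J = [[y + exp(x) + 3, x + 2·y, 0], [1, 0, 2], [0, z, y - 2]].
At the point, J = [[3.64872, -1.500, 0.000], [1.000, 0.000, 2.000], [0.000, -1.500, -3.000]] (det J = 6.44616).
Solving J·Δ = −F gives Δ = (-3.909, -8.409, 5.704).
Then the next iterate is (x, y, z)₁ = (-3.409, -9.409, 4.204).

(-3.409, -9.409, 4.204)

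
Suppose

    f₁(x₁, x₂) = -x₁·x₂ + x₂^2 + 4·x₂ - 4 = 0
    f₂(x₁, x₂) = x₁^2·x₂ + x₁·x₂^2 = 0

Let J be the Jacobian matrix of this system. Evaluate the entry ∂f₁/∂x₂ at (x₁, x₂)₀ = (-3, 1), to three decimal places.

9.000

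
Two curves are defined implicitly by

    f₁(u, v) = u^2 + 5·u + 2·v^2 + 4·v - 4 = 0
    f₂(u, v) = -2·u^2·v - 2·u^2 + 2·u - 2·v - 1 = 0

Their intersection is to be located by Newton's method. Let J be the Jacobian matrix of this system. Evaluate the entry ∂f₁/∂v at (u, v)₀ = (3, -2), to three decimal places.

∂f₁/∂v = 4·v + 4.
At (3, -2) this is -4.000.

-4.000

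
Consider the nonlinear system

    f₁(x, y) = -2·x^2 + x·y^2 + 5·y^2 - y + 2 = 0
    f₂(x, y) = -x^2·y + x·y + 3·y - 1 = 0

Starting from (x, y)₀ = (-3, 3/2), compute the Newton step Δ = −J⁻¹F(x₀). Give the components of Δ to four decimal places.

(1.0484, -0.3880)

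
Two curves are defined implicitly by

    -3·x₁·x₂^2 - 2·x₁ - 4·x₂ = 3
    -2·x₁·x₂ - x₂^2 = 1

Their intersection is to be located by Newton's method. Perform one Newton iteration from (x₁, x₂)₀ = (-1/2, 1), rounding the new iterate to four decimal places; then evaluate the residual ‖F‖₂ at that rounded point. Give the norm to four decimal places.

18.2709

At (-1/2, 1): F = (-4.5000, -1.0000).
Jacobian J = [[-3·x₂^2 - 2, -6·x₁·x₂ - 4], [-2·x₂, -2·x₁ - 2·x₂]].
At the point, J = [[-5.0000, -1.0000], [-2.0000, -1.0000]] (det J = 3.0000).
Solving J·Δ = −F gives Δ = (-1.1667, 1.3333).
Then the next iterate is (x₁, x₂)₁ = (-1.6667, 2.3333).
Re-evaluating at (-1.6667, 2.3333): F = (18.222189, 1.333533), so ‖F‖₂ = 18.2709.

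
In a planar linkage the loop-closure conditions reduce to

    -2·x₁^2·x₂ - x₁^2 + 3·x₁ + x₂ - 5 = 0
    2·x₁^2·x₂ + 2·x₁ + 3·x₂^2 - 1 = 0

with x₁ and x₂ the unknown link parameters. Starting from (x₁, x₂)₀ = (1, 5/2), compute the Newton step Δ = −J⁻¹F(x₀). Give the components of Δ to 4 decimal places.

At (1, 5/2): F = (-5.5000, 24.7500).
Jacobian J = [[-4·x₁·x₂ - 2·x₁ + 3, -2·x₁^2 + 1], [4·x₁·x₂ + 2, 2·x₁^2 + 6·x₂]].
At the point, J = [[-9.0000, -1.0000], [12.0000, 17.0000]] (det J = -141.0000).
Solving J·Δ = −F gives Δ = (-0.4876, -1.1117).

(-0.4876, -1.1117)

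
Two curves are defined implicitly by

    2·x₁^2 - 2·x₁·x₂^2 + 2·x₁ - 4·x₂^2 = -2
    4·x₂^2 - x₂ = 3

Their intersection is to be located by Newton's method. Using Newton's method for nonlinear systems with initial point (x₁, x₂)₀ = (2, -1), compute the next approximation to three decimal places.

(0.806, -0.778)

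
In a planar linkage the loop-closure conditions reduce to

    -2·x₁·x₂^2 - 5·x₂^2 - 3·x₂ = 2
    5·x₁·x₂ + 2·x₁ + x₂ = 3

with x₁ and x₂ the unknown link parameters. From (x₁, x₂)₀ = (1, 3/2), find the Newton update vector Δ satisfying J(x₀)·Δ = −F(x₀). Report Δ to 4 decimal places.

(-0.2910, -0.8725)

At (1, 3/2): F = (-22.2500, 8.0000).
Jacobian J = [[-2·x₂^2, -4·x₁·x₂ - 10·x₂ - 3], [5·x₂ + 2, 5·x₁ + 1]].
At the point, J = [[-4.5000, -24.0000], [9.5000, 6.0000]] (det J = 201.0000).
Solving J·Δ = −F gives Δ = (-0.2910, -0.8725).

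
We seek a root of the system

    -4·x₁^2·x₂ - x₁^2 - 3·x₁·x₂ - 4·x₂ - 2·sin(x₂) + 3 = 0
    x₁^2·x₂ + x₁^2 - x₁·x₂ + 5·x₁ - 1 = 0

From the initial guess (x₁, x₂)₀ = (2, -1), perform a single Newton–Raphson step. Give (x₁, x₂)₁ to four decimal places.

(0.1752, -1.0255)

At (2, -1): F = (26.682942, 11.0000).
Jacobian J = [[-8·x₁·x₂ - 2·x₁ - 3·x₂, -4·x₁^2 - 3·x₁ - 2·cos(x₂) - 4], [2·x₁·x₂ + 2·x₁ - x₂ + 5, x₁^2 - x₁]].
At the point, J = [[15.0000, -27.080605], [6.0000, 2.0000]] (det J = 192.483628).
Solving J·Δ = −F gives Δ = (-1.8248, -0.0255).
Then the next iterate is (x₁, x₂)₁ = (0.1752, -1.0255).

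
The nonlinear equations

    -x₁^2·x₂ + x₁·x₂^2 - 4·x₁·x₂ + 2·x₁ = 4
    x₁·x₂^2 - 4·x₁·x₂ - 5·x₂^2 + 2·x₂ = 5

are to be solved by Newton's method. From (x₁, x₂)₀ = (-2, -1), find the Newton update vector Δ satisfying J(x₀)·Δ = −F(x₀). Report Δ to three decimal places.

At (-2, -1): F = (-14.000, -22.000).
Jacobian J = [[-2·x₁·x₂ + x₂^2 - 4·x₂ + 2, -x₁^2 + 2·x₁·x₂ - 4·x₁], [x₂^2 - 4·x₂, 2·x₁·x₂ - 4·x₁ - 10·x₂ + 2]].
At the point, J = [[3.000, 8.000], [5.000, 24.000]] (det J = 32.000).
Solving J·Δ = −F gives Δ = (5.000, -0.125).

(5.000, -0.125)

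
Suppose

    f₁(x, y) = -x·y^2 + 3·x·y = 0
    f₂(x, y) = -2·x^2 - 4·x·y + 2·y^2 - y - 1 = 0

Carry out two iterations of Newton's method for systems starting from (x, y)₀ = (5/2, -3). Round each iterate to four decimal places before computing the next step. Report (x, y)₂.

(1.2086, -0.7612)

At (5/2, -3): F = (-45.0000, 37.5000).
Jacobian J = [[-y^2 + 3·y, -2·x·y + 3·x], [-4·x - 4·y, -4·x + 4·y - 1]].
At the point, J = [[-18.0000, 22.5000], [2.0000, -23.0000]] (det J = 369.0000).
Solving J·Δ = −F gives Δ = (-0.5183, 1.5854).
Then the next iterate is (x, y)₁ = (1.9817, -1.4146).
Round to (1.9817, -1.4146) and repeat: F = (-12.375505, 7.775768), J = [[-6.244893, 11.551726], [-2.2684, -14.5852]].
Δ = (-0.7731, 0.6534), so (x, y)₂ = (1.2086, -0.7612).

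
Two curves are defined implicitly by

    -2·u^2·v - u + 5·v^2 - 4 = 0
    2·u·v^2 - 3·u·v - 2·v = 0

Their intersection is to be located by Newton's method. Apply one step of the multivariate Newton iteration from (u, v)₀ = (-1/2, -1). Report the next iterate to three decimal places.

At (-1/2, -1): F = (2.000, -0.500).
Jacobian J = [[-4·u·v - 1, -2·u^2 + 10·v], [2·v^2 - 3·v, 4·u·v - 3·u - 2]].
At the point, J = [[-3.000, -10.500], [5.000, 1.500]] (det J = 48.000).
Solving J·Δ = −F gives Δ = (0.047, 0.177).
Then the next iterate is (u, v)₁ = (-0.453, -0.823).

(-0.453, -0.823)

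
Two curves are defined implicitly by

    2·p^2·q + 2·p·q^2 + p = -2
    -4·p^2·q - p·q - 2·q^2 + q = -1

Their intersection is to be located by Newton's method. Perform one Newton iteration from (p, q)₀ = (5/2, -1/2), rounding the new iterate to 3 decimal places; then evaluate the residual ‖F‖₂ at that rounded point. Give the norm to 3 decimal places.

At (5/2, -1/2): F = (-0.500, 13.750).
Jacobian J = [[4·p·q + 2·q^2 + 1, 2·p^2 + 4·p·q], [-8·p·q - q, -4·p^2 - p - 4·q + 1]].
At the point, J = [[-3.500, 7.500], [10.500, -24.500]] (det J = 7.000).
Solving J·Δ = −F gives Δ = (12.982, 6.125).
Then the next iterate is (p, q)₁ = (15.482, 5.625).
Re-evaluating at (15.482, 5.625): F = (3693.74096, -5536.81979), so ‖F‖₂ = 6655.832.

6655.832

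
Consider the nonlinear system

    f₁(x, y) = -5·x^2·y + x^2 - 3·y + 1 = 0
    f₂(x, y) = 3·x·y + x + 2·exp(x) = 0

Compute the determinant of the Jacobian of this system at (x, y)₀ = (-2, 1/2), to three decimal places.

J = [[-10·x·y + 2·x, -5·x^2 - 3], [3·y + 2·exp(x) + 1, 3·x]].
At the point, J = [[6.000, -23.000], [2.77067, -6.000]].
det J = 27.725.

27.725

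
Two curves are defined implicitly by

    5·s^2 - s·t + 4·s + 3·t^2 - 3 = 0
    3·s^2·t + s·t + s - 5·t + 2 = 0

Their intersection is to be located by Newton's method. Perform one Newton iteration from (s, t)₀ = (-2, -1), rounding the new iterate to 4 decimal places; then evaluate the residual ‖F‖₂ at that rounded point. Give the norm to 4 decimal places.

At (-2, -1): F = (10.0000, -5.0000).
Jacobian J = [[10·s - t + 4, -s + 6·t], [6·s·t + t + 1, 3·s^2 + s - 5]].
At the point, J = [[-15.0000, -4.0000], [12.0000, 5.0000]] (det J = -27.0000).
Solving J·Δ = −F gives Δ = (1.1111, -1.6667).
Then the next iterate is (s, t)₁ = (-0.8889, -2.6667).
Re-evaluating at (-0.8889, -2.6667): F = (16.358553, 10.493805), so ‖F‖₂ = 19.4351.

19.4351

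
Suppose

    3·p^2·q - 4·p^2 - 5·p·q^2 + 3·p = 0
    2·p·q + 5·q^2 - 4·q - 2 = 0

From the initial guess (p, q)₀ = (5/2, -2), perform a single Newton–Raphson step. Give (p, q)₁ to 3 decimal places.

(1.922, -1.036)

At (5/2, -2): F = (-105.000, 16.000).
Jacobian J = [[6·p·q - 8·p - 5·q^2 + 3, 3·p^2 - 10·p·q], [2·q, 2·p + 10·q - 4]].
At the point, J = [[-67.000, 68.750], [-4.000, -19.000]] (det J = 1548.000).
Solving J·Δ = −F gives Δ = (-0.578, 0.964).
Then the next iterate is (p, q)₁ = (1.922, -1.036).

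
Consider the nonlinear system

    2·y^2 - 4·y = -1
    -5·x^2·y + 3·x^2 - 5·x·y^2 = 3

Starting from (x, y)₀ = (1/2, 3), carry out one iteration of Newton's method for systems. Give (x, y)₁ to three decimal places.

At (1/2, 3): F = (7.000, -28.500).
Jacobian J = [[0, 4·y - 4], [-10·x·y + 6·x - 5·y^2, -5·x^2 - 10·x·y]].
At the point, J = [[0.000, 8.000], [-57.000, -16.250]] (det J = 456.000).
Solving J·Δ = −F gives Δ = (-0.251, -0.875).
Then the next iterate is (x, y)₁ = (0.249, 2.125).

(0.249, 2.125)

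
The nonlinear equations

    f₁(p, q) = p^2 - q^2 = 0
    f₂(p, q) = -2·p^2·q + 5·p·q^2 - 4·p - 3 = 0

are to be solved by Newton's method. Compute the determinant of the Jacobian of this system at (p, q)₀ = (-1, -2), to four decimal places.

J = [[2·p, -2·q], [-4·p·q + 5·q^2 - 4, -2·p^2 + 10·p·q]].
At the point, J = [[-2.0000, 4.0000], [8.0000, 18.0000]].
det J = -68.0000.

-68.0000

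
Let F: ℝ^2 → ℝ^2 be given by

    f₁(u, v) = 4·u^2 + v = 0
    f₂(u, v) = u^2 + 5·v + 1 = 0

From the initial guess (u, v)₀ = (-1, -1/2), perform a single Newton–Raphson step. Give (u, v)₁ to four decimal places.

At (-1, -1/2): F = (3.5000, -0.5000).
Jacobian J = [[8·u, 1], [2·u, 5]].
At the point, J = [[-8.0000, 1.0000], [-2.0000, 5.0000]] (det J = -38.0000).
Solving J·Δ = −F gives Δ = (0.4737, 0.2895).
Then the next iterate is (u, v)₁ = (-0.5263, -0.2105).

(-0.5263, -0.2105)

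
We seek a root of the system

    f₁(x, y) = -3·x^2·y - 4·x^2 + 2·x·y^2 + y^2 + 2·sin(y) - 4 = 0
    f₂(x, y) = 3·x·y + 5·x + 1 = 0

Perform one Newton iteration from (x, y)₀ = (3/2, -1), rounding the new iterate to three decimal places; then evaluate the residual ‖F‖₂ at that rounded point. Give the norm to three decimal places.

4.876

At (3/2, -1): F = (-3.93294, 4.000).
Jacobian J = [[-6·x·y - 8·x + 2·y^2, -3·x^2 + 4·x·y + 2·y + 2·cos(y)], [3·y + 5, 3·x]].
At the point, J = [[-1.000, -13.66940], [2.000, 4.500]] (det J = 22.83879).
Solving J·Δ = −F gives Δ = (-1.619, -0.169).
Then the next iterate is (x, y)₁ = (-0.119, -1.169).
Re-evaluating at (-0.119, -1.169): F = (-4.80638, 0.82233), so ‖F‖₂ = 4.876.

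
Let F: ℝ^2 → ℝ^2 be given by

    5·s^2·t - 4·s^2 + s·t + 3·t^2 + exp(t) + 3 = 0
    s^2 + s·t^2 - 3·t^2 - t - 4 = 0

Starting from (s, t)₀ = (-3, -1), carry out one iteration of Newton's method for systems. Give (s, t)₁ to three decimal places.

(-1.970, -0.532)

At (-3, -1): F = (-71.63212, 0.000).
Jacobian J = [[10·s·t - 8·s + t, 5·s^2 + s + 6·t + exp(t)], [2·s + t^2, 2·s·t - 6·t - 1]].
At the point, J = [[53.000, 36.36788], [-5.000, 11.000]] (det J = 764.83940).
Solving J·Δ = −F gives Δ = (1.030, 0.468).
Then the next iterate is (s, t)₁ = (-1.970, -0.532).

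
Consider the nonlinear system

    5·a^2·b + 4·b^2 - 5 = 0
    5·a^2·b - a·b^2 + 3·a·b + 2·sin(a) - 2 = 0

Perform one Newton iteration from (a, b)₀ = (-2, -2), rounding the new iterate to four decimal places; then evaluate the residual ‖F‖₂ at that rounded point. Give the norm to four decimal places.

13.1490

At (-2, -2): F = (-29.0000, -23.818595).
Jacobian J = [[10·a·b, 5·a^2 + 8·b], [10·a·b - b^2 + 3·b + 2·cos(a), 5·a^2 - 2·a·b + 3·a]].
At the point, J = [[40.0000, 4.0000], [29.167706, 6.0000]] (det J = 123.329175).
Solving J·Δ = −F gives Δ = (0.6383, 0.8666).
Then the next iterate is (a, b)₁ = (-1.3617, -1.1334).
Re-evaluating at (-1.3617, -1.1334): F = (-10.369522, -8.085055), so ‖F‖₂ = 13.1490.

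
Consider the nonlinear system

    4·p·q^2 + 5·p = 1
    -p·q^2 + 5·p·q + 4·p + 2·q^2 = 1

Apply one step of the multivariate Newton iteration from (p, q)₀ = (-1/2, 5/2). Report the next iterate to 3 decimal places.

(-0.261, 1.617)

At (-1/2, 5/2): F = (-16.000, 6.375).
Jacobian J = [[4·q^2 + 5, 8·p·q], [-q^2 + 5·q + 4, -2·p·q + 5·p + 4·q]].
At the point, J = [[30.000, -10.000], [10.250, 10.000]] (det J = 402.500).
Solving J·Δ = −F gives Δ = (0.239, -0.883).
Then the next iterate is (p, q)₁ = (-0.261, 1.617).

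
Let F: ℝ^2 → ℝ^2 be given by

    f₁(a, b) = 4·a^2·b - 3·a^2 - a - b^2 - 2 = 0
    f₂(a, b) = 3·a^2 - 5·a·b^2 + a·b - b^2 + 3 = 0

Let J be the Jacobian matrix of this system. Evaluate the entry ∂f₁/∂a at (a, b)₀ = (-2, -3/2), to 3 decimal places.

35.000

∂f₁/∂a = 8·a·b - 6·a - 1.
At (-2, -3/2) this is 35.000.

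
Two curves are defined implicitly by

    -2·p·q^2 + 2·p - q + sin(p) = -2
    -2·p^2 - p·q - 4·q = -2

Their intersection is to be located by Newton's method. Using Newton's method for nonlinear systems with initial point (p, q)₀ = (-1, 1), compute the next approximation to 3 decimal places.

At (-1, 1): F = (0.15853, -3.000).
Jacobian J = [[-2·q^2 + cos(p) + 2, -4·p·q - 1], [-4·p - q, -p - 4]].
At the point, J = [[0.54030, 3.000], [3.000, -3.000]] (det J = -10.62091).
Solving J·Δ = −F gives Δ = (0.803, -0.197).
Then the next iterate is (p, q)₁ = (-0.197, 0.803).

(-0.197, 0.803)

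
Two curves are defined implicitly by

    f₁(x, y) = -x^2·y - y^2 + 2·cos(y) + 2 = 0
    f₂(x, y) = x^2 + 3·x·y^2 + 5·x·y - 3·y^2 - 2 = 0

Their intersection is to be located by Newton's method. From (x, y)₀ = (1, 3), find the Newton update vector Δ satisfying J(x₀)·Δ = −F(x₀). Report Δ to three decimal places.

(-0.145, -1.526)

At (1, 3): F = (-11.97998, 14.000).
Jacobian J = [[-2·x·y, -x^2 - 2·y - 2·sin(y)], [2·x + 3·y^2 + 5·y, 6·x·y + 5·x - 6·y]].
At the point, J = [[-6.000, -7.28224], [44.000, 5.000]] (det J = 290.41856).
Solving J·Δ = −F gives Δ = (-0.145, -1.526).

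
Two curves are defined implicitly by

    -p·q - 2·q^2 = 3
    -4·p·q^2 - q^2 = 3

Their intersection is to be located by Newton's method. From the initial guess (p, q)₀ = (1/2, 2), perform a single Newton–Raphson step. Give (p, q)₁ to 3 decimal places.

At (1/2, 2): F = (-12.000, -15.000).
Jacobian J = [[-q, -p - 4·q], [-4·q^2, -8·p·q - 2·q]].
At the point, J = [[-2.000, -8.500], [-16.000, -12.000]] (det J = -112.000).
Solving J·Δ = −F gives Δ = (0.147, -1.446).
Then the next iterate is (p, q)₁ = (0.647, 0.554).

(0.647, 0.554)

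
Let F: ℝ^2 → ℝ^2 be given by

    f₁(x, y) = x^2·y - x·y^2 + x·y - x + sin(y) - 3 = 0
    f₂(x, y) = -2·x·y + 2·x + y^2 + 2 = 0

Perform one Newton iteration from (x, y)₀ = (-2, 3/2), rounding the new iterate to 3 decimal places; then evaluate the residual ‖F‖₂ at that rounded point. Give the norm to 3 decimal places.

At (-2, 3/2): F = (7.49749, 6.250).
Jacobian J = [[2·x·y - y^2 + y - 1, x^2 - 2·x·y + x + cos(y)], [-2·y + 2, -2·x + 2·y]].
At the point, J = [[-7.750, 8.07074], [-1.000, 7.000]] (det J = -46.17926).
Solving J·Δ = −F gives Δ = (0.044, -0.887).
Then the next iterate is (x, y)₁ = (-1.956, 0.613).
Re-evaluating at (-1.956, 0.613): F = (1.41260, 0.86183), so ‖F‖₂ = 1.655.

1.655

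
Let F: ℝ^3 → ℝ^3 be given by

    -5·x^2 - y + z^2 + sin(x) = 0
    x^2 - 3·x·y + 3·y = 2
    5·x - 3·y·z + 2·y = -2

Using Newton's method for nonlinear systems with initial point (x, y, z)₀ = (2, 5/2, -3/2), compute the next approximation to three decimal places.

At (2, 5/2, -3/2): F = (-19.34070, -5.500, 28.250).
Jacobian J = [[-10·x + cos(x), -1, 2·z], [2·x - 3·y, -3·x + 3, 0], [5, -3·z + 2, -3·y]].
At the point, J = [[-20.41615, -1.000, -3.000], [-3.500, -3.000, 0.000], [5.000, 6.500, -7.500]] (det J = -409.86330).
Solving J·Δ = −F gives Δ = (-1.320, -0.294, 2.632).
Then the next iterate is (x, y, z)₁ = (0.680, 2.206, 1.132).

(0.680, 2.206, 1.132)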